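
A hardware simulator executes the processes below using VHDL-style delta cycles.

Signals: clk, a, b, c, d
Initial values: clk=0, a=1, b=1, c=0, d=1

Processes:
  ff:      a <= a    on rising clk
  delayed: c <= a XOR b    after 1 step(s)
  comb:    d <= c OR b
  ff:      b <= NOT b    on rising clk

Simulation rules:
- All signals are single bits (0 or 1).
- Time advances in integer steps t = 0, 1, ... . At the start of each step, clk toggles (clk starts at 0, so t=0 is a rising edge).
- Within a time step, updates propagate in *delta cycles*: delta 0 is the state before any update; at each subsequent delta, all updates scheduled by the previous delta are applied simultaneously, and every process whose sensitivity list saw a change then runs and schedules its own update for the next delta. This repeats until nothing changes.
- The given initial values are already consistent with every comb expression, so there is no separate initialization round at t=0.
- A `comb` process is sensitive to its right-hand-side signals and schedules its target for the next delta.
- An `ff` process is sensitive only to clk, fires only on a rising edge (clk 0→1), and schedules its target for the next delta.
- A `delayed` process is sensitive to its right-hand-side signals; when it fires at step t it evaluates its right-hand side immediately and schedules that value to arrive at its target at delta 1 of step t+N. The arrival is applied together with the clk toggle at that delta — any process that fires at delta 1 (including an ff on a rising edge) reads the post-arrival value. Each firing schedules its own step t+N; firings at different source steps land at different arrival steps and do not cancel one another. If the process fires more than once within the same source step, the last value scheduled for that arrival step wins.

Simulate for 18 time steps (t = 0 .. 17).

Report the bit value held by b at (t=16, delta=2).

t0.Δ0 clk=0 a=1 b=1 c=0 d=1
t0.Δ1 clk=1 a=1 b=1 c=0 d=1
t0.Δ2 clk=1 a=1 b=0 c=0 d=1
t0.Δ3 clk=1 a=1 b=0 c=0 d=0
t1.Δ0 clk=1 a=1 b=0 c=0 d=0
t1.Δ1 clk=0 a=1 b=0 c=1 d=0
t1.Δ2 clk=0 a=1 b=0 c=1 d=1
t2.Δ0 clk=0 a=1 b=0 c=1 d=1
t2.Δ1 clk=1 a=1 b=0 c=1 d=1
t2.Δ2 clk=1 a=1 b=1 c=1 d=1
t3.Δ0 clk=1 a=1 b=1 c=1 d=1
t3.Δ1 clk=0 a=1 b=1 c=0 d=1
t4.Δ0 clk=0 a=1 b=1 c=0 d=1
t4.Δ1 clk=1 a=1 b=1 c=0 d=1
t4.Δ2 clk=1 a=1 b=0 c=0 d=1
t4.Δ3 clk=1 a=1 b=0 c=0 d=0
t5.Δ0 clk=1 a=1 b=0 c=0 d=0
t5.Δ1 clk=0 a=1 b=0 c=1 d=0
t5.Δ2 clk=0 a=1 b=0 c=1 d=1
t6.Δ0 clk=0 a=1 b=0 c=1 d=1
t6.Δ1 clk=1 a=1 b=0 c=1 d=1
t6.Δ2 clk=1 a=1 b=1 c=1 d=1
t7.Δ0 clk=1 a=1 b=1 c=1 d=1
t7.Δ1 clk=0 a=1 b=1 c=0 d=1
t8.Δ0 clk=0 a=1 b=1 c=0 d=1
t8.Δ1 clk=1 a=1 b=1 c=0 d=1
t8.Δ2 clk=1 a=1 b=0 c=0 d=1
t8.Δ3 clk=1 a=1 b=0 c=0 d=0
t9.Δ0 clk=1 a=1 b=0 c=0 d=0
t9.Δ1 clk=0 a=1 b=0 c=1 d=0
t9.Δ2 clk=0 a=1 b=0 c=1 d=1
t10.Δ0 clk=0 a=1 b=0 c=1 d=1
t10.Δ1 clk=1 a=1 b=0 c=1 d=1
t10.Δ2 clk=1 a=1 b=1 c=1 d=1
t11.Δ0 clk=1 a=1 b=1 c=1 d=1
t11.Δ1 clk=0 a=1 b=1 c=0 d=1
t12.Δ0 clk=0 a=1 b=1 c=0 d=1
t12.Δ1 clk=1 a=1 b=1 c=0 d=1
t12.Δ2 clk=1 a=1 b=0 c=0 d=1
t12.Δ3 clk=1 a=1 b=0 c=0 d=0
t13.Δ0 clk=1 a=1 b=0 c=0 d=0
t13.Δ1 clk=0 a=1 b=0 c=1 d=0
t13.Δ2 clk=0 a=1 b=0 c=1 d=1
t14.Δ0 clk=0 a=1 b=0 c=1 d=1
t14.Δ1 clk=1 a=1 b=0 c=1 d=1
t14.Δ2 clk=1 a=1 b=1 c=1 d=1
t15.Δ0 clk=1 a=1 b=1 c=1 d=1
t15.Δ1 clk=0 a=1 b=1 c=0 d=1
t16.Δ0 clk=0 a=1 b=1 c=0 d=1
t16.Δ1 clk=1 a=1 b=1 c=0 d=1
t16.Δ2 clk=1 a=1 b=0 c=0 d=1
t16.Δ3 clk=1 a=1 b=0 c=0 d=0
t17.Δ0 clk=1 a=1 b=0 c=0 d=0
t17.Δ1 clk=0 a=1 b=0 c=1 d=0
t17.Δ2 clk=0 a=1 b=0 c=1 d=1

0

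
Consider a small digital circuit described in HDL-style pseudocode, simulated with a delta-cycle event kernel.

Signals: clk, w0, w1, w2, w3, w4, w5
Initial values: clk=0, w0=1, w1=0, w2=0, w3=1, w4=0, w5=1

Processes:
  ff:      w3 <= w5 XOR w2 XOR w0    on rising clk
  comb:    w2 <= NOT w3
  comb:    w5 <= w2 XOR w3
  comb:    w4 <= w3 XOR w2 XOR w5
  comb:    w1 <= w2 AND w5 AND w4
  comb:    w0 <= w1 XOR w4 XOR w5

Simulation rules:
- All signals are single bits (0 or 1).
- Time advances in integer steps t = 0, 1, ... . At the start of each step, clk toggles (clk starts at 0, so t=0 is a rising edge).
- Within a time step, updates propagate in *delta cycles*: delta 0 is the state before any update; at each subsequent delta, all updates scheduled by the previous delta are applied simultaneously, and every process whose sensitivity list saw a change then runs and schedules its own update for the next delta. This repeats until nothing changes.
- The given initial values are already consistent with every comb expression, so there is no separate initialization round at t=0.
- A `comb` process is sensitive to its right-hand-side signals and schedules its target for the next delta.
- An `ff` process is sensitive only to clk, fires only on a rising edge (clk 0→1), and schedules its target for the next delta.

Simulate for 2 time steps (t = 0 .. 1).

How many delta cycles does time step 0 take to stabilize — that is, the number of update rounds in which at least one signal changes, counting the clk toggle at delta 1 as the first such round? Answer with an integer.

7

t=0 Δ0: w0=1 w3=1 w5=1 w4=0 clk=0 w1=0 w2=0
  Δ1: clk:0→1
  Δ2: w3:1→0
  Δ3: w5:1→0, w4:0→1, w2:0→1
  Δ4: w5:0→1
  Δ5: w0:1→0, w4:1→0, w1:0→1
  Δ6: w1:1→0
  Δ7: w0:0→1
  (7Δ to stable)
t=1 Δ0: w0=1 w3=0 w5=1 w4=0 clk=1 w1=0 w2=1
  Δ1: clk:1→0
  (1Δ to stable)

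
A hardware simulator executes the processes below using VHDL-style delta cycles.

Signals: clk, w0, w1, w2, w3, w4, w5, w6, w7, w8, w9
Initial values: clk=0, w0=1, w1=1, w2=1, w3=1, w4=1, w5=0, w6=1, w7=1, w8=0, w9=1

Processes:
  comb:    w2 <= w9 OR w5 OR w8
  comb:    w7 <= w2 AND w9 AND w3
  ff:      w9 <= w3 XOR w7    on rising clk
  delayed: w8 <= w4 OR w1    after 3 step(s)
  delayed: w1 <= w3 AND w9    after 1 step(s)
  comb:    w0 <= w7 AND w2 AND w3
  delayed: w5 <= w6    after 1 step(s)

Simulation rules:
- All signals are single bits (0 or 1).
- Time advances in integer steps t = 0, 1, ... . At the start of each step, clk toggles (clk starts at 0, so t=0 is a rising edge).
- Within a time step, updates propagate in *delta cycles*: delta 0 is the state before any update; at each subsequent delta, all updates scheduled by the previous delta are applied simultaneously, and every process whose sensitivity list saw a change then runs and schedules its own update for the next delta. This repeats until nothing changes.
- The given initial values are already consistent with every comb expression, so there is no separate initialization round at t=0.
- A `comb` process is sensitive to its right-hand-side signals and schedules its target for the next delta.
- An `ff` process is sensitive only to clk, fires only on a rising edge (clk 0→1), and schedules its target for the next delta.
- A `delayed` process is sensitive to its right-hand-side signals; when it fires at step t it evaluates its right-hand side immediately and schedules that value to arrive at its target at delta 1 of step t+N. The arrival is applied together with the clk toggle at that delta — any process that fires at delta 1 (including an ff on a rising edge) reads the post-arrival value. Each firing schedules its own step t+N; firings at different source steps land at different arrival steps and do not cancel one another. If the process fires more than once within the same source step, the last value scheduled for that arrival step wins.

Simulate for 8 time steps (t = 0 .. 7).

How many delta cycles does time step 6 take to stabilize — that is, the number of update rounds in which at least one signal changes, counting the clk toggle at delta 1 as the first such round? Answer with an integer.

4

t0.Δ0 w0=1 w8=0 w7=1 w5=0 w9=1 w3=1 w2=1 w6=1 w1=1 clk=0 w4=1
t0.Δ1 w0=1 w8=0 w7=1 w5=0 w9=1 w3=1 w2=1 w6=1 w1=1 clk=1 w4=1
t0.Δ2 w0=1 w8=0 w7=1 w5=0 w9=0 w3=1 w2=1 w6=1 w1=1 clk=1 w4=1
t0.Δ3 w0=1 w8=0 w7=0 w5=0 w9=0 w3=1 w2=0 w6=1 w1=1 clk=1 w4=1
t0.Δ4 w0=0 w8=0 w7=0 w5=0 w9=0 w3=1 w2=0 w6=1 w1=1 clk=1 w4=1
t1.Δ0 w0=0 w8=0 w7=0 w5=0 w9=0 w3=1 w2=0 w6=1 w1=1 clk=1 w4=1
t1.Δ1 w0=0 w8=0 w7=0 w5=0 w9=0 w3=1 w2=0 w6=1 w1=0 clk=0 w4=1
t2.Δ0 w0=0 w8=0 w7=0 w5=0 w9=0 w3=1 w2=0 w6=1 w1=0 clk=0 w4=1
t2.Δ1 w0=0 w8=0 w7=0 w5=0 w9=0 w3=1 w2=0 w6=1 w1=0 clk=1 w4=1
t2.Δ2 w0=0 w8=0 w7=0 w5=0 w9=1 w3=1 w2=0 w6=1 w1=0 clk=1 w4=1
t2.Δ3 w0=0 w8=0 w7=0 w5=0 w9=1 w3=1 w2=1 w6=1 w1=0 clk=1 w4=1
t2.Δ4 w0=0 w8=0 w7=1 w5=0 w9=1 w3=1 w2=1 w6=1 w1=0 clk=1 w4=1
t2.Δ5 w0=1 w8=0 w7=1 w5=0 w9=1 w3=1 w2=1 w6=1 w1=0 clk=1 w4=1
t3.Δ0 w0=1 w8=0 w7=1 w5=0 w9=1 w3=1 w2=1 w6=1 w1=0 clk=1 w4=1
t3.Δ1 w0=1 w8=0 w7=1 w5=0 w9=1 w3=1 w2=1 w6=1 w1=1 clk=0 w4=1
t4.Δ0 w0=1 w8=0 w7=1 w5=0 w9=1 w3=1 w2=1 w6=1 w1=1 clk=0 w4=1
t4.Δ1 w0=1 w8=1 w7=1 w5=0 w9=1 w3=1 w2=1 w6=1 w1=1 clk=1 w4=1
t4.Δ2 w0=1 w8=1 w7=1 w5=0 w9=0 w3=1 w2=1 w6=1 w1=1 clk=1 w4=1
t4.Δ3 w0=1 w8=1 w7=0 w5=0 w9=0 w3=1 w2=1 w6=1 w1=1 clk=1 w4=1
t4.Δ4 w0=0 w8=1 w7=0 w5=0 w9=0 w3=1 w2=1 w6=1 w1=1 clk=1 w4=1
t5.Δ0 w0=0 w8=1 w7=0 w5=0 w9=0 w3=1 w2=1 w6=1 w1=1 clk=1 w4=1
t5.Δ1 w0=0 w8=1 w7=0 w5=0 w9=0 w3=1 w2=1 w6=1 w1=0 clk=0 w4=1
t6.Δ0 w0=0 w8=1 w7=0 w5=0 w9=0 w3=1 w2=1 w6=1 w1=0 clk=0 w4=1
t6.Δ1 w0=0 w8=1 w7=0 w5=0 w9=0 w3=1 w2=1 w6=1 w1=0 clk=1 w4=1
t6.Δ2 w0=0 w8=1 w7=0 w5=0 w9=1 w3=1 w2=1 w6=1 w1=0 clk=1 w4=1
t6.Δ3 w0=0 w8=1 w7=1 w5=0 w9=1 w3=1 w2=1 w6=1 w1=0 clk=1 w4=1
t6.Δ4 w0=1 w8=1 w7=1 w5=0 w9=1 w3=1 w2=1 w6=1 w1=0 clk=1 w4=1
t7.Δ0 w0=1 w8=1 w7=1 w5=0 w9=1 w3=1 w2=1 w6=1 w1=0 clk=1 w4=1
t7.Δ1 w0=1 w8=1 w7=1 w5=0 w9=1 w3=1 w2=1 w6=1 w1=1 clk=0 w4=1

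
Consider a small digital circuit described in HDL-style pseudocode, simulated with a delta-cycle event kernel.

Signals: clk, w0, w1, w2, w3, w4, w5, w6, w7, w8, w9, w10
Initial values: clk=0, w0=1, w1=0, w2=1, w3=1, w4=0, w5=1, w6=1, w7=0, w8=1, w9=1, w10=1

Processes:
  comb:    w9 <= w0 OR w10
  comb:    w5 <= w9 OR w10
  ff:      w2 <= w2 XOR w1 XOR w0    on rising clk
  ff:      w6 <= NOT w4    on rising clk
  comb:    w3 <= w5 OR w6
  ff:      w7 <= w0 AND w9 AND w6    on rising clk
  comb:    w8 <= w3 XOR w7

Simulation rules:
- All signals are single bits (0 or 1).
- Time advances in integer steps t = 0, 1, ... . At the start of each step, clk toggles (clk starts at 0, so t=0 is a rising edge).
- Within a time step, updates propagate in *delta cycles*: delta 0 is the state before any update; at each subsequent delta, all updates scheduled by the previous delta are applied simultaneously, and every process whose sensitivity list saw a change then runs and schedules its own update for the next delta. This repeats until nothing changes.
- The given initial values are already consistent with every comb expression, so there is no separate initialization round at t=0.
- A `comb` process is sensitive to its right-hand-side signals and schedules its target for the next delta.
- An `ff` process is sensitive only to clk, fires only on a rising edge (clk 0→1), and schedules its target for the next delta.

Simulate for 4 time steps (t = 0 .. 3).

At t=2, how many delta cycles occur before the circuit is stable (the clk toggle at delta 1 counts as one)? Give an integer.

t=0 Δ0: clk=0 w5=1 w0=1 w4=0 w6=1 w1=0 w8=1 w2=1 w9=1 w10=1 w3=1 w7=0
  Δ1: clk:0→1
  Δ2: w2:1→0, w7:0→1
  Δ3: w8:1→0
  (3Δ to stable)
t=1 Δ0: clk=1 w5=1 w0=1 w4=0 w6=1 w1=0 w8=0 w2=0 w9=1 w10=1 w3=1 w7=1
  Δ1: clk:1→0
  (1Δ to stable)
t=2 Δ0: clk=0 w5=1 w0=1 w4=0 w6=1 w1=0 w8=0 w2=0 w9=1 w10=1 w3=1 w7=1
  Δ1: clk:0→1
  Δ2: w2:0→1
  (2Δ to stable)
t=3 Δ0: clk=1 w5=1 w0=1 w4=0 w6=1 w1=0 w8=0 w2=1 w9=1 w10=1 w3=1 w7=1
  Δ1: clk:1→0
  (1Δ to stable)

2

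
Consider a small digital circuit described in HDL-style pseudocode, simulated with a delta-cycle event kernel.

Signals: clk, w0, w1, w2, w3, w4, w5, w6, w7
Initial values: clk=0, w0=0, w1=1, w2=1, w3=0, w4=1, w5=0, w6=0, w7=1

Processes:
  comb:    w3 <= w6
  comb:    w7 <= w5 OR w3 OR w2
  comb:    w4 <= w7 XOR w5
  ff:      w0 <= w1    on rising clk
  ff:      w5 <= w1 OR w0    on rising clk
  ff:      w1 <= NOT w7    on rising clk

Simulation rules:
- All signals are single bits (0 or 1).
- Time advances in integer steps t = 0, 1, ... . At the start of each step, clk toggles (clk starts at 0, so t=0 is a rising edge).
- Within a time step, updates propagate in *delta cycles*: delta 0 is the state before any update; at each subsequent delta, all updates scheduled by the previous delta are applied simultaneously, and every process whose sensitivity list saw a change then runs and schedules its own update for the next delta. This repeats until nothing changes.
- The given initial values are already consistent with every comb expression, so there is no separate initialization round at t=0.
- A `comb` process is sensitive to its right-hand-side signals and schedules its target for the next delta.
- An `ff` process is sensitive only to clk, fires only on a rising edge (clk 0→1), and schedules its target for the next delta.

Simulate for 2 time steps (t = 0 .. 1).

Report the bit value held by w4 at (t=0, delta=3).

t=0 Δ0: w1=1 w2=1 w6=0 w4=1 w7=1 w3=0 w5=0 w0=0 clk=0
  Δ1: clk:0→1
  Δ2: w1:1→0, w5:0→1, w0:0→1
  Δ3: w4:1→0
  (3Δ to stable)
t=1 Δ0: w1=0 w2=1 w6=0 w4=0 w7=1 w3=0 w5=1 w0=1 clk=1
  Δ1: clk:1→0
  (1Δ to stable)

0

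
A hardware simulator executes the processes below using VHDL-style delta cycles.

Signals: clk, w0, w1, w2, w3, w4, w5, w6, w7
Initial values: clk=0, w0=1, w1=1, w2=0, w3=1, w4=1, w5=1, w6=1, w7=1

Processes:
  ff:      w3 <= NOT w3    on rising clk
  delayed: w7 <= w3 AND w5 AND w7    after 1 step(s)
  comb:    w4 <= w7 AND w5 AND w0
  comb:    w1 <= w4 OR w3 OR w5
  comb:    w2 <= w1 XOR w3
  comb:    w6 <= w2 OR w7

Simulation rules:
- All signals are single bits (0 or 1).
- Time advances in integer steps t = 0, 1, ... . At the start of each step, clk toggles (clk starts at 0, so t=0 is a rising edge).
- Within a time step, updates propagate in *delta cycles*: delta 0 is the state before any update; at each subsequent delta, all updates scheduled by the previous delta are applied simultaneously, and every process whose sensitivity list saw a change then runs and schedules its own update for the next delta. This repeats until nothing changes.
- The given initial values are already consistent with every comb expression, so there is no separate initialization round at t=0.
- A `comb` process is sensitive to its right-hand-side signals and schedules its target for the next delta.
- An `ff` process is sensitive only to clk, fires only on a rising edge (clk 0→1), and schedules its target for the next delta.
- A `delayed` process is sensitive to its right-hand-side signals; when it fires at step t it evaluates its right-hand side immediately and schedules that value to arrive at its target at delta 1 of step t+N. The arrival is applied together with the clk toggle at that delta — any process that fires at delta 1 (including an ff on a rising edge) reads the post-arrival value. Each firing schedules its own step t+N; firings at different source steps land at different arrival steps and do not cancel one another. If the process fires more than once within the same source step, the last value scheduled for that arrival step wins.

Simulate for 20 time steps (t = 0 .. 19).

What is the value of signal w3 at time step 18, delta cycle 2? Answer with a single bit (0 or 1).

t=0 Δ0: w0=1 w3=1 w6=1 w4=1 w7=1 w5=1 w1=1 w2=0 clk=0
  Δ1: clk:0→1
  Δ2: w3:1→0
  Δ3: w2:0→1
  (3Δ to stable)
t=1 Δ0: w0=1 w3=0 w6=1 w4=1 w7=1 w5=1 w1=1 w2=1 clk=1
  Δ1: w7:1→0, clk:1→0
  Δ2: w4:1→0
  (2Δ to stable)
t=2 Δ0: w0=1 w3=0 w6=1 w4=0 w7=0 w5=1 w1=1 w2=1 clk=0
  Δ1: clk:0→1
  Δ2: w3:0→1
  Δ3: w2:1→0
  Δ4: w6:1→0
  (4Δ to stable)
t=3 Δ0: w0=1 w3=1 w6=0 w4=0 w7=0 w5=1 w1=1 w2=0 clk=1
  Δ1: clk:1→0
  (1Δ to stable)
t=4 Δ0: w0=1 w3=1 w6=0 w4=0 w7=0 w5=1 w1=1 w2=0 clk=0
  Δ1: clk:0→1
  Δ2: w3:1→0
  Δ3: w2:0→1
  Δ4: w6:0→1
  (4Δ to stable)
t=5 Δ0: w0=1 w3=0 w6=1 w4=0 w7=0 w5=1 w1=1 w2=1 clk=1
  Δ1: clk:1→0
  (1Δ to stable)
t=6 Δ0: w0=1 w3=0 w6=1 w4=0 w7=0 w5=1 w1=1 w2=1 clk=0
  Δ1: clk:0→1
  Δ2: w3:0→1
  Δ3: w2:1→0
  Δ4: w6:1→0
  (4Δ to stable)
t=7 Δ0: w0=1 w3=1 w6=0 w4=0 w7=0 w5=1 w1=1 w2=0 clk=1
  Δ1: clk:1→0
  (1Δ to stable)
t=8 Δ0: w0=1 w3=1 w6=0 w4=0 w7=0 w5=1 w1=1 w2=0 clk=0
  Δ1: clk:0→1
  Δ2: w3:1→0
  Δ3: w2:0→1
  Δ4: w6:0→1
  (4Δ to stable)
t=9 Δ0: w0=1 w3=0 w6=1 w4=0 w7=0 w5=1 w1=1 w2=1 clk=1
  Δ1: clk:1→0
  (1Δ to stable)
t=10 Δ0: w0=1 w3=0 w6=1 w4=0 w7=0 w5=1 w1=1 w2=1 clk=0
  Δ1: clk:0→1
  Δ2: w3:0→1
  Δ3: w2:1→0
  Δ4: w6:1→0
  (4Δ to stable)
t=11 Δ0: w0=1 w3=1 w6=0 w4=0 w7=0 w5=1 w1=1 w2=0 clk=1
  Δ1: clk:1→0
  (1Δ to stable)
t=12 Δ0: w0=1 w3=1 w6=0 w4=0 w7=0 w5=1 w1=1 w2=0 clk=0
  Δ1: clk:0→1
  Δ2: w3:1→0
  Δ3: w2:0→1
  Δ4: w6:0→1
  (4Δ to stable)
t=13 Δ0: w0=1 w3=0 w6=1 w4=0 w7=0 w5=1 w1=1 w2=1 clk=1
  Δ1: clk:1→0
  (1Δ to stable)
t=14 Δ0: w0=1 w3=0 w6=1 w4=0 w7=0 w5=1 w1=1 w2=1 clk=0
  Δ1: clk:0→1
  Δ2: w3:0→1
  Δ3: w2:1→0
  Δ4: w6:1→0
  (4Δ to stable)
t=15 Δ0: w0=1 w3=1 w6=0 w4=0 w7=0 w5=1 w1=1 w2=0 clk=1
  Δ1: clk:1→0
  (1Δ to stable)
t=16 Δ0: w0=1 w3=1 w6=0 w4=0 w7=0 w5=1 w1=1 w2=0 clk=0
  Δ1: clk:0→1
  Δ2: w3:1→0
  Δ3: w2:0→1
  Δ4: w6:0→1
  (4Δ to stable)
t=17 Δ0: w0=1 w3=0 w6=1 w4=0 w7=0 w5=1 w1=1 w2=1 clk=1
  Δ1: clk:1→0
  (1Δ to stable)
t=18 Δ0: w0=1 w3=0 w6=1 w4=0 w7=0 w5=1 w1=1 w2=1 clk=0
  Δ1: clk:0→1
  Δ2: w3:0→1
  Δ3: w2:1→0
  Δ4: w6:1→0
  (4Δ to stable)
t=19 Δ0: w0=1 w3=1 w6=0 w4=0 w7=0 w5=1 w1=1 w2=0 clk=1
  Δ1: clk:1→0
  (1Δ to stable)

1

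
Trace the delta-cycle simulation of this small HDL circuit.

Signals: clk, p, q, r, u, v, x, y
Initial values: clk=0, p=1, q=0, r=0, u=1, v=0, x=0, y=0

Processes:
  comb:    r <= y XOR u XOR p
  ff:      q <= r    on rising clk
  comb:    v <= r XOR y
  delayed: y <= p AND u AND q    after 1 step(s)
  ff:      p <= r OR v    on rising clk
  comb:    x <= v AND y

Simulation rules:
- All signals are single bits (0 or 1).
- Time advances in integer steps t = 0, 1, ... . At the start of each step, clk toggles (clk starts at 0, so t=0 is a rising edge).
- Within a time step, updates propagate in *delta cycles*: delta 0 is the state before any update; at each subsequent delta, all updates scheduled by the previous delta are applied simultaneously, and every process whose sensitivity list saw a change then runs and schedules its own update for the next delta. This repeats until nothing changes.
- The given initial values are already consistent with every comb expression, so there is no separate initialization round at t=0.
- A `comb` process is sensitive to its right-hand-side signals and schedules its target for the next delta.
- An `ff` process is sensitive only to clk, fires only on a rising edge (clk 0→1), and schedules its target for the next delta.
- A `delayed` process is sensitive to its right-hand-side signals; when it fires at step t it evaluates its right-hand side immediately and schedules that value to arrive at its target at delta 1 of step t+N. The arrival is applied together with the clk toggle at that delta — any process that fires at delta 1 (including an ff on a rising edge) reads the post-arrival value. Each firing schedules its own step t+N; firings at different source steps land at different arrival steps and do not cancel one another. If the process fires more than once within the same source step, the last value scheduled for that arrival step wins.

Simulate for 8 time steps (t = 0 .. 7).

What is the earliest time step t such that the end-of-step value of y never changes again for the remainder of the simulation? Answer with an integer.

t0.Δ0 u=1 y=0 clk=0 q=0 v=0 x=0 p=1 r=0
t0.Δ1 u=1 y=0 clk=1 q=0 v=0 x=0 p=1 r=0
t0.Δ2 u=1 y=0 clk=1 q=0 v=0 x=0 p=0 r=0
t0.Δ3 u=1 y=0 clk=1 q=0 v=0 x=0 p=0 r=1
t0.Δ4 u=1 y=0 clk=1 q=0 v=1 x=0 p=0 r=1
t1.Δ0 u=1 y=0 clk=1 q=0 v=1 x=0 p=0 r=1
t1.Δ1 u=1 y=0 clk=0 q=0 v=1 x=0 p=0 r=1
t2.Δ0 u=1 y=0 clk=0 q=0 v=1 x=0 p=0 r=1
t2.Δ1 u=1 y=0 clk=1 q=0 v=1 x=0 p=0 r=1
t2.Δ2 u=1 y=0 clk=1 q=1 v=1 x=0 p=1 r=1
t2.Δ3 u=1 y=0 clk=1 q=1 v=1 x=0 p=1 r=0
t2.Δ4 u=1 y=0 clk=1 q=1 v=0 x=0 p=1 r=0
t3.Δ0 u=1 y=0 clk=1 q=1 v=0 x=0 p=1 r=0
t3.Δ1 u=1 y=1 clk=0 q=1 v=0 x=0 p=1 r=0
t3.Δ2 u=1 y=1 clk=0 q=1 v=1 x=0 p=1 r=1
t3.Δ3 u=1 y=1 clk=0 q=1 v=0 x=1 p=1 r=1
t3.Δ4 u=1 y=1 clk=0 q=1 v=0 x=0 p=1 r=1
t4.Δ0 u=1 y=1 clk=0 q=1 v=0 x=0 p=1 r=1
t4.Δ1 u=1 y=1 clk=1 q=1 v=0 x=0 p=1 r=1
t5.Δ0 u=1 y=1 clk=1 q=1 v=0 x=0 p=1 r=1
t5.Δ1 u=1 y=1 clk=0 q=1 v=0 x=0 p=1 r=1
t6.Δ0 u=1 y=1 clk=0 q=1 v=0 x=0 p=1 r=1
t6.Δ1 u=1 y=1 clk=1 q=1 v=0 x=0 p=1 r=1
t7.Δ0 u=1 y=1 clk=1 q=1 v=0 x=0 p=1 r=1
t7.Δ1 u=1 y=1 clk=0 q=1 v=0 x=0 p=1 r=1

3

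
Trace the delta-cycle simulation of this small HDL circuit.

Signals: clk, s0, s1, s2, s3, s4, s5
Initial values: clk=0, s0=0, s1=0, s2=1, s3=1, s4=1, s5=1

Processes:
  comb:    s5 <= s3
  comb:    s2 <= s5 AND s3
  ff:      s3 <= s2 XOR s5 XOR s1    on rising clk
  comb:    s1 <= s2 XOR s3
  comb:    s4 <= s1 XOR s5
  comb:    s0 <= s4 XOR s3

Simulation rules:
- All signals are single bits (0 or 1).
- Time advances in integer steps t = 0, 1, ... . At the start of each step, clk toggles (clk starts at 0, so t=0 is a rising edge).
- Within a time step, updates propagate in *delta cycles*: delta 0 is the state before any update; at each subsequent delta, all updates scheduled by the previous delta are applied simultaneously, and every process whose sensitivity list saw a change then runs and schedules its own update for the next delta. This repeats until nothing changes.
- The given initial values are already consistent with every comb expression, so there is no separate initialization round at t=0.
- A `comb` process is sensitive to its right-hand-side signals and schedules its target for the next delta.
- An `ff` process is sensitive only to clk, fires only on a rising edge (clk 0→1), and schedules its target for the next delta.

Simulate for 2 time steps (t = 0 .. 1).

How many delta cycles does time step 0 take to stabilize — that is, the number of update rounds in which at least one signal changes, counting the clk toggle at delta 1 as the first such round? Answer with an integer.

t=0 Δ0: s0=0 s3=1 s2=1 s1=0 s5=1 s4=1 clk=0
  Δ1: clk:0→1
  Δ2: s3:1→0
  Δ3: s0:0→1, s2:1→0, s1:0→1, s5:1→0
  Δ4: s1:1→0
  Δ5: s4:1→0
  Δ6: s0:1→0
  (6Δ to stable)
t=1 Δ0: s0=0 s3=0 s2=0 s1=0 s5=0 s4=0 clk=1
  Δ1: clk:1→0
  (1Δ to stable)

6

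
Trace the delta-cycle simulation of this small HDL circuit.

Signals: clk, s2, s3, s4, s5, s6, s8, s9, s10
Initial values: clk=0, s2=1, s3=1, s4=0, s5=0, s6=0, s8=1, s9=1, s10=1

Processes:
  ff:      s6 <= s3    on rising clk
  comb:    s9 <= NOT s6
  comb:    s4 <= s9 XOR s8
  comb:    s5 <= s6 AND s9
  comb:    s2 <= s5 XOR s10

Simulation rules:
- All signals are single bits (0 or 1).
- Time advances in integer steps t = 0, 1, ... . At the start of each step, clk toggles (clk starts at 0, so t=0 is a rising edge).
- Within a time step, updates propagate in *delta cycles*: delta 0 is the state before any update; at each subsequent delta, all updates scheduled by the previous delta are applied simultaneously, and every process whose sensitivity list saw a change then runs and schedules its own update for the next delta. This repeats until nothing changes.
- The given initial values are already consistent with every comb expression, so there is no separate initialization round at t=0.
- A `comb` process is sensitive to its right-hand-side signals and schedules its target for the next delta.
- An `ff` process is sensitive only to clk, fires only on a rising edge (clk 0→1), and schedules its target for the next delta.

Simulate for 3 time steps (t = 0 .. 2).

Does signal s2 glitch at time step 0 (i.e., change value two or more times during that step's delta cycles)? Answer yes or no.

[bits: s3,s2,s6,clk,s4,s5,s8,s10,s9]
t=0: Δ0=110000111 Δ1=110100111 Δ2=111100111 Δ3=111101110 Δ4=101110110 Δ5=111110110 | 5Δ
t=1: Δ0=111110110 Δ1=111010110 | 1Δ
t=2: Δ0=111010110 Δ1=111110110 | 1Δ

yes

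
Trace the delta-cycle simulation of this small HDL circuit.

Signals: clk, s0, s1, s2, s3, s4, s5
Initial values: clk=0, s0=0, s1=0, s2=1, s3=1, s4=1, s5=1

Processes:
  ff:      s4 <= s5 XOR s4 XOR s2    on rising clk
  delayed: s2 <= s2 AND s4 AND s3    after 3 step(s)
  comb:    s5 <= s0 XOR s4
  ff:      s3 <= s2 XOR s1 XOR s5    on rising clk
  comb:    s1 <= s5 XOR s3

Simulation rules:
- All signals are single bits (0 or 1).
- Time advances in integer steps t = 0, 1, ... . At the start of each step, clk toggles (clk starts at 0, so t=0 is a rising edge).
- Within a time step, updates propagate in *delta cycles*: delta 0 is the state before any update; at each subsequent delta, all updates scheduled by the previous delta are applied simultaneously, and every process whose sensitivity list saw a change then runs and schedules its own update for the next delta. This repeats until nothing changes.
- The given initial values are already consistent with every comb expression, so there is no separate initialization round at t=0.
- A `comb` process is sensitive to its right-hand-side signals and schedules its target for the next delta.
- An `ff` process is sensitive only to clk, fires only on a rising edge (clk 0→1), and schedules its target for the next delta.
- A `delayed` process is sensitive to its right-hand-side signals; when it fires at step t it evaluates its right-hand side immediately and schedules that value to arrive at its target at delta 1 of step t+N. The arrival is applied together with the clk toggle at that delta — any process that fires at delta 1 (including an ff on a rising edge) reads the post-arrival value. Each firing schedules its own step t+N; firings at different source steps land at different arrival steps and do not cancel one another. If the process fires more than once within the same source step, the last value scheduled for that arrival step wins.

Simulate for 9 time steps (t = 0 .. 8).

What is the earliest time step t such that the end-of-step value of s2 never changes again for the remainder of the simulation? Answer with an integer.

6

t0.Δ0 s2=1 s3=1 clk=0 s4=1 s1=0 s0=0 s5=1
t0.Δ1 s2=1 s3=1 clk=1 s4=1 s1=0 s0=0 s5=1
t0.Δ2 s2=1 s3=0 clk=1 s4=1 s1=0 s0=0 s5=1
t0.Δ3 s2=1 s3=0 clk=1 s4=1 s1=1 s0=0 s5=1
t1.Δ0 s2=1 s3=0 clk=1 s4=1 s1=1 s0=0 s5=1
t1.Δ1 s2=1 s3=0 clk=0 s4=1 s1=1 s0=0 s5=1
t2.Δ0 s2=1 s3=0 clk=0 s4=1 s1=1 s0=0 s5=1
t2.Δ1 s2=1 s3=0 clk=1 s4=1 s1=1 s0=0 s5=1
t2.Δ2 s2=1 s3=1 clk=1 s4=1 s1=1 s0=0 s5=1
t2.Δ3 s2=1 s3=1 clk=1 s4=1 s1=0 s0=0 s5=1
t3.Δ0 s2=1 s3=1 clk=1 s4=1 s1=0 s0=0 s5=1
t3.Δ1 s2=0 s3=1 clk=0 s4=1 s1=0 s0=0 s5=1
t4.Δ0 s2=0 s3=1 clk=0 s4=1 s1=0 s0=0 s5=1
t4.Δ1 s2=0 s3=1 clk=1 s4=1 s1=0 s0=0 s5=1
t4.Δ2 s2=0 s3=1 clk=1 s4=0 s1=0 s0=0 s5=1
t4.Δ3 s2=0 s3=1 clk=1 s4=0 s1=0 s0=0 s5=0
t4.Δ4 s2=0 s3=1 clk=1 s4=0 s1=1 s0=0 s5=0
t5.Δ0 s2=0 s3=1 clk=1 s4=0 s1=1 s0=0 s5=0
t5.Δ1 s2=1 s3=1 clk=0 s4=0 s1=1 s0=0 s5=0
t6.Δ0 s2=1 s3=1 clk=0 s4=0 s1=1 s0=0 s5=0
t6.Δ1 s2=0 s3=1 clk=1 s4=0 s1=1 s0=0 s5=0
t7.Δ0 s2=0 s3=1 clk=1 s4=0 s1=1 s0=0 s5=0
t7.Δ1 s2=0 s3=1 clk=0 s4=0 s1=1 s0=0 s5=0
t8.Δ0 s2=0 s3=1 clk=0 s4=0 s1=1 s0=0 s5=0
t8.Δ1 s2=0 s3=1 clk=1 s4=0 s1=1 s0=0 s5=0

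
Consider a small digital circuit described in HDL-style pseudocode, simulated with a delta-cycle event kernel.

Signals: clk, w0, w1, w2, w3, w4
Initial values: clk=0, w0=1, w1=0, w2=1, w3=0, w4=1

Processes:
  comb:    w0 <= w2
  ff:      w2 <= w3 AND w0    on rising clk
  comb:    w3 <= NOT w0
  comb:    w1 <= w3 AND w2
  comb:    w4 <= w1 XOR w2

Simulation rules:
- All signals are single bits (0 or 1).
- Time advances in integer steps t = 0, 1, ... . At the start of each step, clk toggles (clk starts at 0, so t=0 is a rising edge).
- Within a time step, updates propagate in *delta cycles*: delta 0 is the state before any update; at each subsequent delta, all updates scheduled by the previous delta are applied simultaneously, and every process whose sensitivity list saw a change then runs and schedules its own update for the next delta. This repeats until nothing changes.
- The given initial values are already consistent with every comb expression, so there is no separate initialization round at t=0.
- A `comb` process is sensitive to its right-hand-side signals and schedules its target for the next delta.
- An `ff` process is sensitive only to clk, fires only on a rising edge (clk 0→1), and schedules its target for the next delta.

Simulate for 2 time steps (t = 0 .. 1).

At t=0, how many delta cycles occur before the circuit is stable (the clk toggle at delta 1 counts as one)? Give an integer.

4

t=0 Δ0: w3=0 w0=1 clk=0 w2=1 w1=0 w4=1
  Δ1: clk:0→1
  Δ2: w2:1→0
  Δ3: w0:1→0, w4:1→0
  Δ4: w3:0→1
  (4Δ to stable)
t=1 Δ0: w3=1 w0=0 clk=1 w2=0 w1=0 w4=0
  Δ1: clk:1→0
  (1Δ to stable)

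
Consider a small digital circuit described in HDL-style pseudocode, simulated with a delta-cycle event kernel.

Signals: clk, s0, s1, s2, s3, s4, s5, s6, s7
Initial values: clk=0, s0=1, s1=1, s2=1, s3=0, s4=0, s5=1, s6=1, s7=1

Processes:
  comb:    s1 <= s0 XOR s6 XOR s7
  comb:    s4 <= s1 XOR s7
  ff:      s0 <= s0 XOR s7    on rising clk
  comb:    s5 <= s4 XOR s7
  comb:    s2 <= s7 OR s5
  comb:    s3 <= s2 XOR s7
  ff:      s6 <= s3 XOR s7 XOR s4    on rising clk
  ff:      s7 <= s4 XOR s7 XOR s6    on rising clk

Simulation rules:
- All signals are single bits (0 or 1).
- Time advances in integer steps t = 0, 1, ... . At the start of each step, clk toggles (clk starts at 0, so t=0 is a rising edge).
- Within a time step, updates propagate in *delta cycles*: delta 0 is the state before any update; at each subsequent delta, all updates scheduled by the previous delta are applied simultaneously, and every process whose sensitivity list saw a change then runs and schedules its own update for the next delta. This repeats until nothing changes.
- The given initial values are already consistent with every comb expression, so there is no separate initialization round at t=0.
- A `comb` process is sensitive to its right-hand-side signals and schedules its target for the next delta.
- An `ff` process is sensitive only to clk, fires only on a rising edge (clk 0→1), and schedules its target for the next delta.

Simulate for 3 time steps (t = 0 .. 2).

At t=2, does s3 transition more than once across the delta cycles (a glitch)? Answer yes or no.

[bits: s1,s4,s2,s6,clk,s3,s7,s5,s0]
t=0: Δ0=101100111 Δ1=101110111 Δ2=101110010 Δ3=111111000 Δ4=110111010 Δ5=111110010 Δ6=111111010 | 6Δ
t=1: Δ0=111111010 Δ1=111101010 | 1Δ
t=2: Δ0=111101010 Δ1=111111010 Δ2=111011010 Δ3=011011010 Δ4=001011010 Δ5=001011000 Δ6=000011000 Δ7=000010000 | 7Δ

no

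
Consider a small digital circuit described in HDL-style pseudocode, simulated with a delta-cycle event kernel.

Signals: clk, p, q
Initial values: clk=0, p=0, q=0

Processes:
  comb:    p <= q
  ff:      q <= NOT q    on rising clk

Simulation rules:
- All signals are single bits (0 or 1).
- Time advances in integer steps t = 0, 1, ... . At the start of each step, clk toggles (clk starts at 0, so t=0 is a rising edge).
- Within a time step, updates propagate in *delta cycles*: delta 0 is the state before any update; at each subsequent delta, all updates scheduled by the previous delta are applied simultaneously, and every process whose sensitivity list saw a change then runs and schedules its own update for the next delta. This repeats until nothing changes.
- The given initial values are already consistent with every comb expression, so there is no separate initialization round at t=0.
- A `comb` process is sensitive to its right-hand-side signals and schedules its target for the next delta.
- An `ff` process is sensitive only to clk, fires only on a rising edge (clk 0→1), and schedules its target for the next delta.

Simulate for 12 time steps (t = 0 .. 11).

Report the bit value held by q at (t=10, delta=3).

t0.Δ0 q=0 p=0 clk=0
t0.Δ1 q=0 p=0 clk=1
t0.Δ2 q=1 p=0 clk=1
t0.Δ3 q=1 p=1 clk=1
t1.Δ0 q=1 p=1 clk=1
t1.Δ1 q=1 p=1 clk=0
t2.Δ0 q=1 p=1 clk=0
t2.Δ1 q=1 p=1 clk=1
t2.Δ2 q=0 p=1 clk=1
t2.Δ3 q=0 p=0 clk=1
t3.Δ0 q=0 p=0 clk=1
t3.Δ1 q=0 p=0 clk=0
t4.Δ0 q=0 p=0 clk=0
t4.Δ1 q=0 p=0 clk=1
t4.Δ2 q=1 p=0 clk=1
t4.Δ3 q=1 p=1 clk=1
t5.Δ0 q=1 p=1 clk=1
t5.Δ1 q=1 p=1 clk=0
t6.Δ0 q=1 p=1 clk=0
t6.Δ1 q=1 p=1 clk=1
t6.Δ2 q=0 p=1 clk=1
t6.Δ3 q=0 p=0 clk=1
t7.Δ0 q=0 p=0 clk=1
t7.Δ1 q=0 p=0 clk=0
t8.Δ0 q=0 p=0 clk=0
t8.Δ1 q=0 p=0 clk=1
t8.Δ2 q=1 p=0 clk=1
t8.Δ3 q=1 p=1 clk=1
t9.Δ0 q=1 p=1 clk=1
t9.Δ1 q=1 p=1 clk=0
t10.Δ0 q=1 p=1 clk=0
t10.Δ1 q=1 p=1 clk=1
t10.Δ2 q=0 p=1 clk=1
t10.Δ3 q=0 p=0 clk=1
t11.Δ0 q=0 p=0 clk=1
t11.Δ1 q=0 p=0 clk=0

0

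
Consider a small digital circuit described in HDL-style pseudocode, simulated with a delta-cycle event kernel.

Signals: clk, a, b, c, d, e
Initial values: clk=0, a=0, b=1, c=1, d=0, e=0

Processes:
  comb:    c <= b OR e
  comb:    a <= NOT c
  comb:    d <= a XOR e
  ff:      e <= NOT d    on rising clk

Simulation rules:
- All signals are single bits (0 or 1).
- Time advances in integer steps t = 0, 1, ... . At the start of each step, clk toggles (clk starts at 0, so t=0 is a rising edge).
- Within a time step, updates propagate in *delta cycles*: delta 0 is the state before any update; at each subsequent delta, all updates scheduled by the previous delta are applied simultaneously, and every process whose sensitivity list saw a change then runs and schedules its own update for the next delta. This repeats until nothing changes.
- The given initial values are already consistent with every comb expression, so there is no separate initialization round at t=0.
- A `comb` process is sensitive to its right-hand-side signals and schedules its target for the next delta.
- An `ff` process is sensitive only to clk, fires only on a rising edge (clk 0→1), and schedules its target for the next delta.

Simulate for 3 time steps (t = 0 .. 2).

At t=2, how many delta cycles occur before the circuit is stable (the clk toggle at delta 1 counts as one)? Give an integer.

t=0 Δ0: c=1 clk=0 b=1 d=0 a=0 e=0
  Δ1: clk:0→1
  Δ2: e:0→1
  Δ3: d:0→1
  (3Δ to stable)
t=1 Δ0: c=1 clk=1 b=1 d=1 a=0 e=1
  Δ1: clk:1→0
  (1Δ to stable)
t=2 Δ0: c=1 clk=0 b=1 d=1 a=0 e=1
  Δ1: clk:0→1
  Δ2: e:1→0
  Δ3: d:1→0
  (3Δ to stable)

3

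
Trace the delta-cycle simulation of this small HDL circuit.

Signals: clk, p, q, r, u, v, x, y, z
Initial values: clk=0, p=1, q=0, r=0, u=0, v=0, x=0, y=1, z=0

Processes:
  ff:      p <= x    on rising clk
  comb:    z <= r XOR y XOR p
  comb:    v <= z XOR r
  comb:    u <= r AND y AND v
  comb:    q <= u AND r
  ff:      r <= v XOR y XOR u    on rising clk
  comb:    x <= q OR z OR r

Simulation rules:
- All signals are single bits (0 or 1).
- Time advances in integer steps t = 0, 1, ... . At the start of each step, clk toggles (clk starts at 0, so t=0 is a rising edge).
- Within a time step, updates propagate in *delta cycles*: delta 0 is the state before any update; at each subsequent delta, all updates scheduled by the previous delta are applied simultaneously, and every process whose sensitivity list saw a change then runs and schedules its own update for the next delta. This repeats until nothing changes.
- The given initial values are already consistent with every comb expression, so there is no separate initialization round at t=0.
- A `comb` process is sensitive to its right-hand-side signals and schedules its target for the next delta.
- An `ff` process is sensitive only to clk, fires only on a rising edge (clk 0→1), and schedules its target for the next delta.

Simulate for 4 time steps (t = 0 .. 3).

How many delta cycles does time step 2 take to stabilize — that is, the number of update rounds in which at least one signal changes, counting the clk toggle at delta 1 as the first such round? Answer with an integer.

t0.Δ0 z=0 y=1 p=1 u=0 clk=0 v=0 q=0 r=0 x=0
t0.Δ1 z=0 y=1 p=1 u=0 clk=1 v=0 q=0 r=0 x=0
t0.Δ2 z=0 y=1 p=0 u=0 clk=1 v=0 q=0 r=1 x=0
t0.Δ3 z=0 y=1 p=0 u=0 clk=1 v=1 q=0 r=1 x=1
t0.Δ4 z=0 y=1 p=0 u=1 clk=1 v=1 q=0 r=1 x=1
t0.Δ5 z=0 y=1 p=0 u=1 clk=1 v=1 q=1 r=1 x=1
t1.Δ0 z=0 y=1 p=0 u=1 clk=1 v=1 q=1 r=1 x=1
t1.Δ1 z=0 y=1 p=0 u=1 clk=0 v=1 q=1 r=1 x=1
t2.Δ0 z=0 y=1 p=0 u=1 clk=0 v=1 q=1 r=1 x=1
t2.Δ1 z=0 y=1 p=0 u=1 clk=1 v=1 q=1 r=1 x=1
t2.Δ2 z=0 y=1 p=1 u=1 clk=1 v=1 q=1 r=1 x=1
t2.Δ3 z=1 y=1 p=1 u=1 clk=1 v=1 q=1 r=1 x=1
t2.Δ4 z=1 y=1 p=1 u=1 clk=1 v=0 q=1 r=1 x=1
t2.Δ5 z=1 y=1 p=1 u=0 clk=1 v=0 q=1 r=1 x=1
t2.Δ6 z=1 y=1 p=1 u=0 clk=1 v=0 q=0 r=1 x=1
t3.Δ0 z=1 y=1 p=1 u=0 clk=1 v=0 q=0 r=1 x=1
t3.Δ1 z=1 y=1 p=1 u=0 clk=0 v=0 q=0 r=1 x=1

6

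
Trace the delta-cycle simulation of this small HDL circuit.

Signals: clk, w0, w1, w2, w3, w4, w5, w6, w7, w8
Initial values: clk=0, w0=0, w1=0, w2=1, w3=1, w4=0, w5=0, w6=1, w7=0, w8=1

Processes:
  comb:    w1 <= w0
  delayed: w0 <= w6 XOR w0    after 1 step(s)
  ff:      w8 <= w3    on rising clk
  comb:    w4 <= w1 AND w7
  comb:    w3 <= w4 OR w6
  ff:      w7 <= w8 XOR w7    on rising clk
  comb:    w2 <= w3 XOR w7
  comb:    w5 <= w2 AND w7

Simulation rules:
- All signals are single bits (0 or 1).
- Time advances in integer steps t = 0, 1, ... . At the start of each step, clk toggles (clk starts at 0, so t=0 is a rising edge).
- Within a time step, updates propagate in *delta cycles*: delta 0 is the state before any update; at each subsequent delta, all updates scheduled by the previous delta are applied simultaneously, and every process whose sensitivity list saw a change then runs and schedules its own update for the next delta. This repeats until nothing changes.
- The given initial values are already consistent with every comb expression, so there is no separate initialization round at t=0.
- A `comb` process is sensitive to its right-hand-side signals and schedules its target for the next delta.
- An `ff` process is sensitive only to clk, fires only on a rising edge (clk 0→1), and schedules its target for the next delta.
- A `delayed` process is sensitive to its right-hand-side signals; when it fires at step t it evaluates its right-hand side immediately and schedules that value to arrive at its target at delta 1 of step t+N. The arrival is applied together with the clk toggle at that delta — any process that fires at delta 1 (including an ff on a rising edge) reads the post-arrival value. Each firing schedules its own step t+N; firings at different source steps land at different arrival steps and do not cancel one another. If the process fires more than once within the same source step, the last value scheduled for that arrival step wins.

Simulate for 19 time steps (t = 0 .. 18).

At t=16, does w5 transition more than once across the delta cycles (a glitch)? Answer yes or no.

yes

t0.Δ0 w8=1 w3=1 w5=0 w1=0 w6=1 w2=1 clk=0 w0=0 w4=0 w7=0
t0.Δ1 w8=1 w3=1 w5=0 w1=0 w6=1 w2=1 clk=1 w0=0 w4=0 w7=0
t0.Δ2 w8=1 w3=1 w5=0 w1=0 w6=1 w2=1 clk=1 w0=0 w4=0 w7=1
t0.Δ3 w8=1 w3=1 w5=1 w1=0 w6=1 w2=0 clk=1 w0=0 w4=0 w7=1
t0.Δ4 w8=1 w3=1 w5=0 w1=0 w6=1 w2=0 clk=1 w0=0 w4=0 w7=1
t1.Δ0 w8=1 w3=1 w5=0 w1=0 w6=1 w2=0 clk=1 w0=0 w4=0 w7=1
t1.Δ1 w8=1 w3=1 w5=0 w1=0 w6=1 w2=0 clk=0 w0=0 w4=0 w7=1
t2.Δ0 w8=1 w3=1 w5=0 w1=0 w6=1 w2=0 clk=0 w0=0 w4=0 w7=1
t2.Δ1 w8=1 w3=1 w5=0 w1=0 w6=1 w2=0 clk=1 w0=0 w4=0 w7=1
t2.Δ2 w8=1 w3=1 w5=0 w1=0 w6=1 w2=0 clk=1 w0=0 w4=0 w7=0
t2.Δ3 w8=1 w3=1 w5=0 w1=0 w6=1 w2=1 clk=1 w0=0 w4=0 w7=0
t3.Δ0 w8=1 w3=1 w5=0 w1=0 w6=1 w2=1 clk=1 w0=0 w4=0 w7=0
t3.Δ1 w8=1 w3=1 w5=0 w1=0 w6=1 w2=1 clk=0 w0=0 w4=0 w7=0
t4.Δ0 w8=1 w3=1 w5=0 w1=0 w6=1 w2=1 clk=0 w0=0 w4=0 w7=0
t4.Δ1 w8=1 w3=1 w5=0 w1=0 w6=1 w2=1 clk=1 w0=0 w4=0 w7=0
t4.Δ2 w8=1 w3=1 w5=0 w1=0 w6=1 w2=1 clk=1 w0=0 w4=0 w7=1
t4.Δ3 w8=1 w3=1 w5=1 w1=0 w6=1 w2=0 clk=1 w0=0 w4=0 w7=1
t4.Δ4 w8=1 w3=1 w5=0 w1=0 w6=1 w2=0 clk=1 w0=0 w4=0 w7=1
t5.Δ0 w8=1 w3=1 w5=0 w1=0 w6=1 w2=0 clk=1 w0=0 w4=0 w7=1
t5.Δ1 w8=1 w3=1 w5=0 w1=0 w6=1 w2=0 clk=0 w0=0 w4=0 w7=1
t6.Δ0 w8=1 w3=1 w5=0 w1=0 w6=1 w2=0 clk=0 w0=0 w4=0 w7=1
t6.Δ1 w8=1 w3=1 w5=0 w1=0 w6=1 w2=0 clk=1 w0=0 w4=0 w7=1
t6.Δ2 w8=1 w3=1 w5=0 w1=0 w6=1 w2=0 clk=1 w0=0 w4=0 w7=0
t6.Δ3 w8=1 w3=1 w5=0 w1=0 w6=1 w2=1 clk=1 w0=0 w4=0 w7=0
t7.Δ0 w8=1 w3=1 w5=0 w1=0 w6=1 w2=1 clk=1 w0=0 w4=0 w7=0
t7.Δ1 w8=1 w3=1 w5=0 w1=0 w6=1 w2=1 clk=0 w0=0 w4=0 w7=0
t8.Δ0 w8=1 w3=1 w5=0 w1=0 w6=1 w2=1 clk=0 w0=0 w4=0 w7=0
t8.Δ1 w8=1 w3=1 w5=0 w1=0 w6=1 w2=1 clk=1 w0=0 w4=0 w7=0
t8.Δ2 w8=1 w3=1 w5=0 w1=0 w6=1 w2=1 clk=1 w0=0 w4=0 w7=1
t8.Δ3 w8=1 w3=1 w5=1 w1=0 w6=1 w2=0 clk=1 w0=0 w4=0 w7=1
t8.Δ4 w8=1 w3=1 w5=0 w1=0 w6=1 w2=0 clk=1 w0=0 w4=0 w7=1
t9.Δ0 w8=1 w3=1 w5=0 w1=0 w6=1 w2=0 clk=1 w0=0 w4=0 w7=1
t9.Δ1 w8=1 w3=1 w5=0 w1=0 w6=1 w2=0 clk=0 w0=0 w4=0 w7=1
t10.Δ0 w8=1 w3=1 w5=0 w1=0 w6=1 w2=0 clk=0 w0=0 w4=0 w7=1
t10.Δ1 w8=1 w3=1 w5=0 w1=0 w6=1 w2=0 clk=1 w0=0 w4=0 w7=1
t10.Δ2 w8=1 w3=1 w5=0 w1=0 w6=1 w2=0 clk=1 w0=0 w4=0 w7=0
t10.Δ3 w8=1 w3=1 w5=0 w1=0 w6=1 w2=1 clk=1 w0=0 w4=0 w7=0
t11.Δ0 w8=1 w3=1 w5=0 w1=0 w6=1 w2=1 clk=1 w0=0 w4=0 w7=0
t11.Δ1 w8=1 w3=1 w5=0 w1=0 w6=1 w2=1 clk=0 w0=0 w4=0 w7=0
t12.Δ0 w8=1 w3=1 w5=0 w1=0 w6=1 w2=1 clk=0 w0=0 w4=0 w7=0
t12.Δ1 w8=1 w3=1 w5=0 w1=0 w6=1 w2=1 clk=1 w0=0 w4=0 w7=0
t12.Δ2 w8=1 w3=1 w5=0 w1=0 w6=1 w2=1 clk=1 w0=0 w4=0 w7=1
t12.Δ3 w8=1 w3=1 w5=1 w1=0 w6=1 w2=0 clk=1 w0=0 w4=0 w7=1
t12.Δ4 w8=1 w3=1 w5=0 w1=0 w6=1 w2=0 clk=1 w0=0 w4=0 w7=1
t13.Δ0 w8=1 w3=1 w5=0 w1=0 w6=1 w2=0 clk=1 w0=0 w4=0 w7=1
t13.Δ1 w8=1 w3=1 w5=0 w1=0 w6=1 w2=0 clk=0 w0=0 w4=0 w7=1
t14.Δ0 w8=1 w3=1 w5=0 w1=0 w6=1 w2=0 clk=0 w0=0 w4=0 w7=1
t14.Δ1 w8=1 w3=1 w5=0 w1=0 w6=1 w2=0 clk=1 w0=0 w4=0 w7=1
t14.Δ2 w8=1 w3=1 w5=0 w1=0 w6=1 w2=0 clk=1 w0=0 w4=0 w7=0
t14.Δ3 w8=1 w3=1 w5=0 w1=0 w6=1 w2=1 clk=1 w0=0 w4=0 w7=0
t15.Δ0 w8=1 w3=1 w5=0 w1=0 w6=1 w2=1 clk=1 w0=0 w4=0 w7=0
t15.Δ1 w8=1 w3=1 w5=0 w1=0 w6=1 w2=1 clk=0 w0=0 w4=0 w7=0
t16.Δ0 w8=1 w3=1 w5=0 w1=0 w6=1 w2=1 clk=0 w0=0 w4=0 w7=0
t16.Δ1 w8=1 w3=1 w5=0 w1=0 w6=1 w2=1 clk=1 w0=0 w4=0 w7=0
t16.Δ2 w8=1 w3=1 w5=0 w1=0 w6=1 w2=1 clk=1 w0=0 w4=0 w7=1
t16.Δ3 w8=1 w3=1 w5=1 w1=0 w6=1 w2=0 clk=1 w0=0 w4=0 w7=1
t16.Δ4 w8=1 w3=1 w5=0 w1=0 w6=1 w2=0 clk=1 w0=0 w4=0 w7=1
t17.Δ0 w8=1 w3=1 w5=0 w1=0 w6=1 w2=0 clk=1 w0=0 w4=0 w7=1
t17.Δ1 w8=1 w3=1 w5=0 w1=0 w6=1 w2=0 clk=0 w0=0 w4=0 w7=1
t18.Δ0 w8=1 w3=1 w5=0 w1=0 w6=1 w2=0 clk=0 w0=0 w4=0 w7=1
t18.Δ1 w8=1 w3=1 w5=0 w1=0 w6=1 w2=0 clk=1 w0=0 w4=0 w7=1
t18.Δ2 w8=1 w3=1 w5=0 w1=0 w6=1 w2=0 clk=1 w0=0 w4=0 w7=0
t18.Δ3 w8=1 w3=1 w5=0 w1=0 w6=1 w2=1 clk=1 w0=0 w4=0 w7=0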